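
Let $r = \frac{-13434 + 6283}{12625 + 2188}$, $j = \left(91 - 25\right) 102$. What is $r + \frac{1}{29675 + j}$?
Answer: $- \frac{260331644}{539296891} \approx -0.48272$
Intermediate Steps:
$j = 6732$ ($j = 66 \cdot 102 = 6732$)
$r = - \frac{7151}{14813} \approx -0.48275$
$r + \frac{1}{29675 + j} = - \frac{7151}{14813} + \frac{1}{29675 + 6732} = - \frac{7151}{14813} + \frac{1}{36407} = - \frac{260331644}{539296891}$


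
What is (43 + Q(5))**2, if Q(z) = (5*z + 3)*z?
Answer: 33489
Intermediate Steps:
Q(z) = z*(3 + 5*z) (Q(z) = (3 + 5*z)*z = z*(3 + 5*z))
(43 + Q(5))**2 = (43 + 5*(3 + 5*5))**2 = (43 + 5*(3 + 25))**2 = (43 + 5*28)**2 = (43 + 140)**2 = 183**2 = 33489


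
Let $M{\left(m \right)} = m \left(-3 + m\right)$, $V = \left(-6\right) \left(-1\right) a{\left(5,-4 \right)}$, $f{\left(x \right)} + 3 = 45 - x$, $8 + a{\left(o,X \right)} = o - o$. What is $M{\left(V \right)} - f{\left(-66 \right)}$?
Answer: $2340$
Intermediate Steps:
$a{\left(o,X \right)} = -8$ ($a{\left(o,X \right)} = -8 + \left(o - o\right) = -8 + 0 = -8$)
$f{\left(x \right)} = 42 - x$ ($f{\left(x \right)} = -3 - \left(-45 + x\right) = 42 - x$)
$V = -48$ ($V = \left(-6\right) \left(-1\right) \left(-8\right) = 6 \left(-8\right) = -48$)
$M{\left(V \right)} - f{\left(-66 \right)} = - 48 \left(-3 - 48\right) - \left(42 - -66\right) = \left(-48\right) \left(-51\right) - \left(42 + 66\right) = 2448 - 108 = 2340$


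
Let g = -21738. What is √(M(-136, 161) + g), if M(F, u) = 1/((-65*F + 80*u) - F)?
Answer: I*√648994423082/5464 ≈ 147.44*I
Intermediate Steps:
M(F, u) = 1/(-66*F + 80*u)
√(M(-136, 161) + g) = √(1/(2*(-33*(-136) + 40*161)) - 21738) = √(1/(2*(4488 + 6440)) - 21738) = √((½)/10928 - 21738) = √((½)*(1/10928) - 21738) = √(1/21856 - 21738) = √(-475105727/21856) = I*√648994423082/5464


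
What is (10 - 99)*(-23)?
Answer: 2047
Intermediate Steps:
(10 - 99)*(-23) = -89*(-23) = 2047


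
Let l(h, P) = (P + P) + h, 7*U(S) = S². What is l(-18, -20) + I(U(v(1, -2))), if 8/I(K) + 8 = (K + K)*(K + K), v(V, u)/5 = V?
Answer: -30468/527 ≈ -57.814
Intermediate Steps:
v(V, u) = 5*V
U(S) = S²/7
I(K) = 8/(-8 + 4*K²) (I(K) = 8/(-8 + (K + K)*(K + K)) = 8/(-8 + (2*K)*(2*K)) = 8/(-8 + 4*K²))
l(h, P) = h + 2*P (l(h, P) = 2*P + h = h + 2*P)
l(-18, -20) + I(U(v(1, -2))) = (-18 + 2*(-20)) + 2/(-2 + ((5*1)²/7)²) = (-18 - 40) + 2/(-2 + ((⅐)*5²)²) = -58 + 2/(-2 + ((⅐)*25)²) = -58 + 2/(-2 + (25/7)²) = -58 + 2/(-2 + 625/49) = -58 + 2/(527/49) = -58 + 2*(49/527) = -58 + 98/527 = -30468/527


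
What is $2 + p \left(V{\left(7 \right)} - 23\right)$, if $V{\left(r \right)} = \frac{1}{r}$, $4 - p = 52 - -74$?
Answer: $\frac{19534}{7} \approx 2790.6$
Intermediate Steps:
$p = -122$ ($p = 4 - \left(52 - -74\right) = 4 - \left(52 + 74\right) = 4 - 126 = -122$)
$2 + p \left(V{\left(7 \right)} - 23\right) = 2 - 122 \left(\frac{1}{7} - 23\right) = 2 - - \frac{19520}{7} = 2 + \frac{19520}{7} = \frac{19534}{7}$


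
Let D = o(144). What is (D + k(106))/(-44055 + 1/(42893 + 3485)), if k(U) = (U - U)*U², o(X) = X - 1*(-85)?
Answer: -10620562/2043182789 ≈ -0.0051980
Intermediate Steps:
o(X) = 85 + X (o(X) = X + 85 = 85 + X)
D = 229 (D = 85 + 144 = 229)
k(U) = 0 (k(U) = 0*U² = 0)
(D + k(106))/(-44055 + 1/(42893 + 3485)) = (229 + 0)/(-44055 + 1/(42893 + 3485)) = 229/(-44055 + 1/46378) = 229/(-2043182789/46378) = 229*(-46378/2043182789) = -10620562/2043182789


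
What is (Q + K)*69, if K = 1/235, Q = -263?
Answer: -4264476/235 ≈ -18147.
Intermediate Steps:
K = 1/235 ≈ 0.0042553
(Q + K)*69 = (-263 + 1/235)*69 = -61804/235*69 = -4264476/235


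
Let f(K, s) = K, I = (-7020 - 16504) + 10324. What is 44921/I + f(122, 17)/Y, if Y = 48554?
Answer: -99067447/29132400 ≈ -3.4006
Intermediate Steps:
I = -13200 (I = -23524 + 10324 = -13200)
44921/I + f(122, 17)/Y = 44921/(-13200) + 122/48554 = 44921*(-1/13200) + 122*(1/48554) = -44921/13200 + 61/24277 = -99067447/29132400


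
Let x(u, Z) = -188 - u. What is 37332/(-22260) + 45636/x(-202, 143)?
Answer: 6043659/1855 ≈ 3258.0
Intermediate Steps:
37332/(-22260) + 45636/x(-202, 143) = 37332/(-22260) + 45636/(-188 - 1*(-202)) = 37332*(-1/22260) + 45636/(-188 + 202) = -3111/1855 + 45636/14 = -3111/1855 + 45636*(1/14) = -3111/1855 + 22818/7 = 6043659/1855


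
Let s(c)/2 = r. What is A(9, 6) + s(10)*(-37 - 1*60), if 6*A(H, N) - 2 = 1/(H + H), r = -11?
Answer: 230509/108 ≈ 2134.3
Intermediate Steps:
A(H, N) = 1/3 + 1/(12*H) (A(H, N) = 1/3 + 1/(6*(H + H)) = 1/3 + 1/(6*((2*H))) = 1/3 + (1/(2*H))/6 = 1/3 + 1/(12*H))
s(c) = -22 (s(c) = 2*(-11) = -22)
A(9, 6) + s(10)*(-37 - 1*60) = (1/12)*(1 + 4*9)/9 - 22*(-37 - 1*60) = (1/12)*(1/9)*(1 + 36) - 22*(-37 - 60) = (1/12)*(1/9)*37 - 22*(-97) = 37/108 + 2134 = 230509/108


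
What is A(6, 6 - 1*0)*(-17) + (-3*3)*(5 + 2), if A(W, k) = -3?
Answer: -12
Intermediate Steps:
A(6, 6 - 1*0)*(-17) + (-3*3)*(5 + 2) = -3*(-17) + (-3*3)*(5 + 2) = 51 - 9*7 = 51 - 63 = -12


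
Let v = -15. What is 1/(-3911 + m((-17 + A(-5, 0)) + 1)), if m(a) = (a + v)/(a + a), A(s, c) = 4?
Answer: -8/31279 ≈ -0.00025576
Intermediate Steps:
m(a) = (-15 + a)/(2*a) (m(a) = (a - 15)/(a + a) = (-15 + a)/((2*a)) = (-15 + a)*(1/(2*a)) = (-15 + a)/(2*a))
1/(-3911 + m((-17 + A(-5, 0)) + 1)) = 1/(-3911 + (-15 + ((-17 + 4) + 1))/(2*((-17 + 4) + 1))) = 1/(-3911 + (-15 + (-13 + 1))/(2*(-13 + 1))) = 1/(-3911 + (1/2)*(-15 - 12)/(-12)) = 1/(-3911 + (1/2)*(-1/12)*(-27)) = 1/(-3911 + 9/8) = 1/(-31279/8) = -8/31279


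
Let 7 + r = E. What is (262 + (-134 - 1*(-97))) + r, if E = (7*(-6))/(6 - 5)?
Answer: 176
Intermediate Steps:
E = -42 (E = -42/1 = -42*1 = -42)
r = -49 (r = -7 - 42 = -49)
(262 + (-134 - 1*(-97))) + r = (262 + (-134 - 1*(-97))) - 49 = (262 + (-134 + 97)) - 49 = (262 - 37) - 49 = 225 - 49 = 176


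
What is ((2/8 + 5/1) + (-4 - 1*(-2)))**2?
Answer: 169/16 ≈ 10.563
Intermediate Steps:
((2/8 + 5/1) + (-4 - 1*(-2)))**2 = ((2*(1/8) + 5*1) + (-4 + 2))**2 = ((1/4 + 5) - 2)**2 = (21/4 - 2)**2 = (13/4)**2 = 169/16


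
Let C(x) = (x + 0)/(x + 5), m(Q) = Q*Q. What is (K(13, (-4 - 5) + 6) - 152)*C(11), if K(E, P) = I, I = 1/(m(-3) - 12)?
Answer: -5027/48 ≈ -104.73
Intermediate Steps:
m(Q) = Q²
I = -⅓ (I = 1/((-3)² - 12) = 1/(9 - 12) = 1/(-3) = -⅓ ≈ -0.33333)
C(x) = x/(5 + x)
K(E, P) = -⅓
(K(13, (-4 - 5) + 6) - 152)*C(11) = (-⅓ - 152)*(11/(5 + 11)) = -5027/(3*16) = -457/3*11/16 = -5027/48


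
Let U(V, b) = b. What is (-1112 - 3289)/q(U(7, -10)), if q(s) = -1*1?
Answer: 4401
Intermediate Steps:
q(s) = -1
(-1112 - 3289)/q(U(7, -10)) = (-1112 - 3289)/(-1) = -4401*(-1) = 4401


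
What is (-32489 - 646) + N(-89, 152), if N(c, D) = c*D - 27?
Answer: -46690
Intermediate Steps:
N(c, D) = -27 + D*c (N(c, D) = D*c - 27 = -27 + D*c)
(-32489 - 646) + N(-89, 152) = (-32489 - 646) + (-27 + 152*(-89)) = -33135 + (-27 - 13528) = -33135 - 13555 = -46690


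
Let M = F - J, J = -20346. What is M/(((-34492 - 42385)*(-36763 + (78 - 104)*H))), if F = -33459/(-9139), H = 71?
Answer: 9788187/1427677308733 ≈ 6.8560e-6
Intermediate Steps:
F = 1761/481 (F = -33459*(-1/9139) = 1761/481 ≈ 3.6611)
M = 9788187/481 (M = 1761/481 - 1*(-20346) = 1761/481 + 20346 = 9788187/481 ≈ 20350.)
M/(((-34492 - 42385)*(-36763 + (78 - 104)*H))) = 9788187/(481*(((-34492 - 42385)*(-36763 + (78 - 104)*71)))) = 9788187/(481*((-76877*(-36763 - 26*71)))) = 9788187/(481*((-76877*(-36763 - 1846)))) = 9788187/(481*((-76877*(-38609)))) = (9788187/481)/2968144093 = (9788187/481)*(1/2968144093) = 9788187/1427677308733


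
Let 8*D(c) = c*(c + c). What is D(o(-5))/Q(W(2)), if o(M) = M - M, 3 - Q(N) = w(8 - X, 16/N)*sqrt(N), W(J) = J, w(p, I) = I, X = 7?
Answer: 0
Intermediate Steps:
Q(N) = 3 - 16/sqrt(N) (Q(N) = 3 - 16/N*sqrt(N) = 3 - 16/sqrt(N))
o(M) = 0
D(c) = c**2/4 (D(c) = (c*(c + c))/8 = (c*(2*c))/8 = (2*c**2)/8 = c**2/4)
D(o(-5))/Q(W(2)) = ((1/4)*0**2)/(3 - 8*sqrt(2)) = ((1/4)*0)/(3 - 8*sqrt(2)) = 0/(3 - 8*sqrt(2)) = 0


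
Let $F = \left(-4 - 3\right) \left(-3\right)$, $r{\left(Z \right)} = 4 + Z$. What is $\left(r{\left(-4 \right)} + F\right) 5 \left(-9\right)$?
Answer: $-945$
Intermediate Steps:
$F = 21$ ($F = \left(-7\right) \left(-3\right) = 21$)
$\left(r{\left(-4 \right)} + F\right) 5 \left(-9\right) = \left(\left(4 - 4\right) + 21\right) 5 \left(-9\right) = \left(0 + 21\right) \left(-45\right) = 21 \left(-45\right) = -945$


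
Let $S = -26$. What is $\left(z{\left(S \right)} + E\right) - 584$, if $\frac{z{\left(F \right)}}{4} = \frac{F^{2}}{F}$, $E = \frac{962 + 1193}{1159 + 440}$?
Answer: $- \frac{1097957}{1599} \approx -686.65$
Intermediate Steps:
$E = \frac{2155}{1599} \approx 1.3477$
$z{\left(F \right)} = 4 F$ ($z{\left(F \right)} = 4 \frac{F^{2}}{F} = 4 F$)
$\left(z{\left(S \right)} + E\right) - 584 = \left(4 \left(-26\right) + \frac{2155}{1599}\right) - 584 = \left(-104 + \frac{2155}{1599}\right) - 584 = - \frac{164141}{1599} - 584 = - \frac{1097957}{1599}$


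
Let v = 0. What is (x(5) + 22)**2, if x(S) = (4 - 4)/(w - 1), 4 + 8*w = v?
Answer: 484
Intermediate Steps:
w = -1/2 (w = -1/2 + (1/8)*0 = -1/2 + 0 = -1/2 ≈ -0.50000)
x(S) = 0 (x(S) = (4 - 4)/(-1/2 - 1) = 0/(-3/2) = 0*(-2/3) = 0)
(x(5) + 22)**2 = (0 + 22)**2 = 22**2 = 484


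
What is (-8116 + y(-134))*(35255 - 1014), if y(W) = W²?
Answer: 336931440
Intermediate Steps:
(-8116 + y(-134))*(35255 - 1014) = (-8116 + (-134)²)*(35255 - 1014) = (-8116 + 17956)*34241 = 9840*34241 = 336931440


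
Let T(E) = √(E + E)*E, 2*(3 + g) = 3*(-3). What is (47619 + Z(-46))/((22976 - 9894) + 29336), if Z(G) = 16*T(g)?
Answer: 47619/42418 - 60*I*√15/21209 ≈ 1.1226 - 0.010957*I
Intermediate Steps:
g = -15/2 (g = -3 + (3*(-3))/2 = -3 + (½)*(-9) = -3 - 9/2 = -15/2 ≈ -7.5000)
T(E) = √2*E^(3/2) (T(E) = √(2*E)*E = (√2*√E)*E = √2*E^(3/2))
Z(G) = -120*I*√15 (Z(G) = 16*(√2*(-15/2)^(3/2)) = 16*(√2*(-15*I*√30/4)) = 16*(-15*I*√15/2) = -120*I*√15)
(47619 + Z(-46))/((22976 - 9894) + 29336) = (47619 - 120*I*√15)/((22976 - 9894) + 29336) = (47619 - 120*I*√15)/(13082 + 29336) = (47619 - 120*I*√15)/42418 = (47619 - 120*I*√15)*(1/42418) = 47619/42418 - 60*I*√15/21209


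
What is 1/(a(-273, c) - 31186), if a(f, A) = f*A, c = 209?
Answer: -1/88243 ≈ -1.1332e-5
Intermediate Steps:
a(f, A) = A*f
1/(a(-273, c) - 31186) = 1/(209*(-273) - 31186) = 1/(-57057 - 31186) = 1/(-88243) = -1/88243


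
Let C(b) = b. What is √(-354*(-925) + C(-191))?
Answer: √327259 ≈ 572.07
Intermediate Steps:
√(-354*(-925) + C(-191)) = √(-354*(-925) - 191) = √(327450 - 191) = √327259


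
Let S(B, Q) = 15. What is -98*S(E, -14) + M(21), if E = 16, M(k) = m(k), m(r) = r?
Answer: -1449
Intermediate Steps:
M(k) = k
-98*S(E, -14) + M(21) = -98*15 + 21 = -1470 + 21 = -1449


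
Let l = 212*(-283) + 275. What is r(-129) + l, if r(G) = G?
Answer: -59850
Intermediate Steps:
l = -59721 (l = -59996 + 275 = -59721)
r(-129) + l = -129 - 59721 = -59850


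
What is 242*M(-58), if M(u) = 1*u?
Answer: -14036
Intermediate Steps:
M(u) = u
242*M(-58) = 242*(-58) = -14036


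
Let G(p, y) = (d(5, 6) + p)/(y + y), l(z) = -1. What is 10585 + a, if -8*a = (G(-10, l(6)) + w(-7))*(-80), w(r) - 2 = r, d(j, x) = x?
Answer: 10555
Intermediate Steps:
G(p, y) = (6 + p)/(2*y) (G(p, y) = (6 + p)/(y + y) = (6 + p)/((2*y)) = (6 + p)*(1/(2*y)) = (6 + p)/(2*y))
w(r) = 2 + r
a = -30 (a = -((1/2)*(6 - 10)/(-1) + (2 - 7))*(-80)/8 = -((1/2)*(-1)*(-4) - 5)*(-80)/8 = -(2 - 5)*(-80)/8 = -(-3)*(-80)/8 = -1/8*240 = -30)
10585 + a = 10585 - 30 = 10555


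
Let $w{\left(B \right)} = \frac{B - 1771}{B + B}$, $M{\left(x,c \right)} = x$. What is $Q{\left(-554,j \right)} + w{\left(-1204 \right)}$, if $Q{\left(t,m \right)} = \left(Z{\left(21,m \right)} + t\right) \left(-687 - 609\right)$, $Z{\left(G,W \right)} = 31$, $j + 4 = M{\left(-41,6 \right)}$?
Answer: $\frac{233166377}{344} \approx 6.7781 \cdot 10^{5}$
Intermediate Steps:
$j = -45$ ($j = -4 - 41 = -45$)
$w{\left(B \right)} = \frac{-1771 + B}{2 B}$
$Q{\left(t,m \right)} = -40176 - 1296 t$ ($Q{\left(t,m \right)} = \left(31 + t\right) \left(-687 - 609\right) = \left(31 + t\right) \left(-1296\right) = -40176 - 1296 t$)
$Q{\left(-554,j \right)} + w{\left(-1204 \right)} = \left(-40176 - -717984\right) + \frac{-1771 - 1204}{2 \left(-1204\right)} = \left(-40176 + 717984\right) + \frac{1}{2} \left(- \frac{1}{1204}\right) \left(-2975\right) = 677808 + \frac{425}{344} = \frac{233166377}{344}$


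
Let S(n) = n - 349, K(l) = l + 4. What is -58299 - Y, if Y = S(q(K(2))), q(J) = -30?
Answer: -57920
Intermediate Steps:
K(l) = 4 + l
S(n) = -349 + n
Y = -379 (Y = -349 - 30 = -379)
-58299 - Y = -58299 - 1*(-379) = -58299 + 379 = -57920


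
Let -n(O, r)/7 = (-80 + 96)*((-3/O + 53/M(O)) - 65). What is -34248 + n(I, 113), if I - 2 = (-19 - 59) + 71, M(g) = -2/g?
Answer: -209376/5 ≈ -41875.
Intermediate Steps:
I = -5 (I = 2 + ((-19 - 59) + 71) = 2 + (-78 + 71) = 2 - 7 = -5)
n(O, r) = 7280 + 336/O + 2968*O (n(O, r) = -7*(-80 + 96)*((-3/O + 53/((-2/O))) - 65) = -112*((-3/O + 53*(-O/2)) - 65) = -112*((-3/O - 53*O/2) - 65) = -112*(-65 - 3/O - 53*O/2) = -7*(-1040 - 424*O - 48/O) = 7280 + 336/O + 2968*O)
-34248 + n(I, 113) = -34248 + (7280 + 336/(-5) + 2968*(-5)) = -34248 + (7280 + 336*(-⅕) - 14840) = -34248 + (7280 - 336/5 - 14840) = -34248 - 38136/5 = -209376/5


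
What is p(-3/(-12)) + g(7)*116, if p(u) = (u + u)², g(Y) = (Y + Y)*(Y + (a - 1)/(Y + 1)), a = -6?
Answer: 39789/4 ≈ 9947.3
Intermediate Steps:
g(Y) = 2*Y*(Y - 7/(1 + Y)) (g(Y) = (Y + Y)*(Y + (-6 - 1)/(Y + 1)) = (2*Y)*(Y - 7/(1 + Y)) = 2*Y*(Y - 7/(1 + Y)))
p(u) = 4*u² (p(u) = (2*u)² = 4*u²)
p(-3/(-12)) + g(7)*116 = 4*(-3/(-12))² + (2*7*(-7 + 7 + 7²)/(1 + 7))*116 = 4*(-3*(-1/12))² + (2*7*(-7 + 7 + 49)/8)*116 = 4*(¼)² + (2*7*(⅛)*49)*116 = 4*(1/16) + (343/4)*116 = ¼ + 9947 = 39789/4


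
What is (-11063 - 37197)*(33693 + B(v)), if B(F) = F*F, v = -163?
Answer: -2908244120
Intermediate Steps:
B(F) = F²
(-11063 - 37197)*(33693 + B(v)) = (-11063 - 37197)*(33693 + (-163)²) = -48260*(33693 + 26569) = -48260*60262 = -2908244120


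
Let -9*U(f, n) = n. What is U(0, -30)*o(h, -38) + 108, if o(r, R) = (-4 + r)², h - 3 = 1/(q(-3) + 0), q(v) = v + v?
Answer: 6077/54 ≈ 112.54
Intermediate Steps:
q(v) = 2*v
U(f, n) = -n/9
h = 17/6 (h = 3 + 1/(2*(-3) + 0) = 3 + 1/(-6 + 0) = 3 + 1/(-6) = 3 - ⅙ = 17/6 ≈ 2.8333)
U(0, -30)*o(h, -38) + 108 = (-⅑*(-30))*(-4 + 17/6)² + 108 = 10*(-7/6)²/3 + 108 = (10/3)*(49/36) + 108 = 245/54 + 108 = 6077/54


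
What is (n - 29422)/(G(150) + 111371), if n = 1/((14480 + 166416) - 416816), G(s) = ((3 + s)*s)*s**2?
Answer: -6941238241/121849464646320 ≈ -5.6966e-5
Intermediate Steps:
G(s) = s**3*(3 + s) (G(s) = (s*(3 + s))*s**2 = s**3*(3 + s))
n = -1/235920 (n = 1/(180896 - 416816) = 1/(-235920) = -1/235920 ≈ -4.2387e-6)
(n - 29422)/(G(150) + 111371) = (-1/235920 - 29422)/(150**3*(3 + 150) + 111371) = -6941238241/(235920*(3375000*153 + 111371)) = -6941238241/(235920*(516375000 + 111371)) = -6941238241/235920/516486371 = -6941238241/235920*1/516486371 = -6941238241/121849464646320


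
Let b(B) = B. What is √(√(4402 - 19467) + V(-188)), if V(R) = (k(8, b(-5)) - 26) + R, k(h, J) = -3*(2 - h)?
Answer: √(-196 + I*√15065) ≈ 4.1988 + 14.616*I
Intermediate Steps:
k(h, J) = -6 + 3*h
V(R) = -8 + R (V(R) = ((-6 + 3*8) - 26) + R = ((-6 + 24) - 26) + R = (18 - 26) + R = -8 + R)
√(√(4402 - 19467) + V(-188)) = √(√(4402 - 19467) + (-8 - 188)) = √(√(-15065) - 196) = √(I*√15065 - 196) = √(-196 + I*√15065)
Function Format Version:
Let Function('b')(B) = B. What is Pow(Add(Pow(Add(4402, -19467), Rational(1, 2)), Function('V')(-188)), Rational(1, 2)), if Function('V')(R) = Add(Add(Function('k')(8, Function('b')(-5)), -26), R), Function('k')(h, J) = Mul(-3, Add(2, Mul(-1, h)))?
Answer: Pow(Add(-196, Mul(I, Pow(15065, Rational(1, 2)))), Rational(1, 2)) ≈ Add(4.1988, Mul(14.616, I))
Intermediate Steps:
Function('k')(h, J) = Add(-6, Mul(3, h))
Function('V')(R) = Add(-8, R) (Function('V')(R) = Add(Add(Add(-6, Mul(3, 8)), -26), R) = Add(Add(Add(-6, 24), -26), R) = Add(Add(18, -26), R) = Add(-8, R))
Pow(Add(Pow(Add(4402, -19467), Rational(1, 2)), Function('V')(-188)), Rational(1, 2)) = Pow(Add(Pow(Add(4402, -19467), Rational(1, 2)), Add(-8, -188)), Rational(1, 2)) = Pow(Add(Pow(-15065, Rational(1, 2)), -196), Rational(1, 2)) = Pow(Add(Mul(I, Pow(15065, Rational(1, 2))), -196), Rational(1, 2)) = Pow(Add(-196, Mul(I, Pow(15065, Rational(1, 2)))), Rational(1, 2))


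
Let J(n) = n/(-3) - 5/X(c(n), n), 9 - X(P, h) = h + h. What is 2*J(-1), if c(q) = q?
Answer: -8/33 ≈ -0.24242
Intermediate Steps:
X(P, h) = 9 - 2*h (X(P, h) = 9 - (h + h) = 9 - 2*h)
J(n) = -5/(9 - 2*n) - n/3 (J(n) = n/(-3) - 5/(9 - 2*n) = n*(-⅓) - 5/(9 - 2*n) = -n/3 - 5/(9 - 2*n) = -5/(9 - 2*n) - n/3)
2*J(-1) = 2*((15 - 1*(-1)*(-9 + 2*(-1)))/(3*(-9 + 2*(-1)))) = 2*((15 - 1*(-1)*(-9 - 2))/(3*(-9 - 2))) = 2*((⅓)*(15 - 1*(-1)*(-11))/(-11)) = 2*((⅓)*(-1/11)*(15 - 11)) = 2*((⅓)*(-1/11)*4) = 2*(-4/33) = -8/33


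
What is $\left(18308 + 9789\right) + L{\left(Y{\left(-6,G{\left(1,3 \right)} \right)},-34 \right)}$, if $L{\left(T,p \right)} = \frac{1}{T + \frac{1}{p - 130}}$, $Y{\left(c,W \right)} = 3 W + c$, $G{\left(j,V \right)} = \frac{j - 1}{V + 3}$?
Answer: $\frac{27675381}{985} \approx 28097.0$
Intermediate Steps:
$G{\left(j,V \right)} = \frac{-1 + j}{3 + V}$
$Y{\left(c,W \right)} = c + 3 W$
$L{\left(T,p \right)} = \frac{1}{T + \frac{1}{-130 + p}}$
$\left(18308 + 9789\right) + L{\left(Y{\left(-6,G{\left(1,3 \right)} \right)},-34 \right)} = \left(18308 + 9789\right) + \frac{-130 - 34}{1 - 130 \left(-6 + 3 \frac{-1 + 1}{3 + 3}\right) + \left(-6 + 3 \frac{-1 + 1}{3 + 3}\right) \left(-34\right)} = 28097 + \frac{1}{1 - 130 \left(-6 + 3 \cdot \frac{1}{6} \cdot 0\right) + \left(-6 + 3 \cdot \frac{1}{6} \cdot 0\right) \left(-34\right)} \left(-164\right) = 28097 + \frac{1}{1 - 130 \left(-6 + 3 \cdot 0\right) + \left(-6 + 3 \cdot 0\right) \left(-34\right)} \left(-164\right) = 28097 + \frac{1}{1 - 130 \left(-6 + 0\right) + \left(-6 + 0\right) \left(-34\right)} \left(-164\right) = 28097 + \frac{1}{1 - -780 - -204} \left(-164\right) = 28097 + \frac{1}{1 + 780 + 204} \left(-164\right) = 28097 + \frac{1}{985} \left(-164\right) = 28097 - \frac{164}{985} = \frac{27675381}{985}$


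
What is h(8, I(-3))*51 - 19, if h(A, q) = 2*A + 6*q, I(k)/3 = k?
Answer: -1957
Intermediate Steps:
I(k) = 3*k
h(8, I(-3))*51 - 19 = (2*8 + 6*(3*(-3)))*51 - 19 = (16 + 6*(-9))*51 - 19 = (16 - 54)*51 - 19 = -38*51 - 19 = -1938 - 19 = -1957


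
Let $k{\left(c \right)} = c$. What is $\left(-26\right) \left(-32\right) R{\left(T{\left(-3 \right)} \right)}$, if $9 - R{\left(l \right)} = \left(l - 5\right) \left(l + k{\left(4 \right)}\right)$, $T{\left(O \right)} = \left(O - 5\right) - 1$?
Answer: $-50752$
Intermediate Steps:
$T{\left(O \right)} = -6 + O$ ($T{\left(O \right)} = \left(-5 + O\right) - 1 = -6 + O$)
$R{\left(l \right)} = 9 - \left(-5 + l\right) \left(4 + l\right)$ ($R{\left(l \right)} = 9 - \left(l - 5\right) \left(l + 4\right) = 9 - \left(-5 + l\right) \left(4 + l\right)$)
$\left(-26\right) \left(-32\right) R{\left(T{\left(-3 \right)} \right)} = \left(-26\right) \left(-32\right) \left(29 - 9 - \left(-6 - 3\right)^{2}\right) = 832 \left(29 - 9 - \left(-9\right)^{2}\right) = 832 \left(29 - 9 - 81\right) = 832 \left(-61\right) = -50752$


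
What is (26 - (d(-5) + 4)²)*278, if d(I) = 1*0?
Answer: 2780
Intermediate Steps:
d(I) = 0
(26 - (d(-5) + 4)²)*278 = (26 - (0 + 4)²)*278 = (26 - 1*4²)*278 = (26 - 1*16)*278 = (26 - 16)*278 = 10*278 = 2780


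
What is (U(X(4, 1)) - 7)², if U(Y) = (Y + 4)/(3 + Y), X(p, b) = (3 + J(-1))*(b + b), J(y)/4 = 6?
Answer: 116281/3249 ≈ 35.790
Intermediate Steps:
J(y) = 24 (J(y) = 4*6 = 24)
X(p, b) = 54*b (X(p, b) = (3 + 24)*(b + b) = 27*(2*b) = 54*b)
U(Y) = (4 + Y)/(3 + Y)
(U(X(4, 1)) - 7)² = ((4 + 54*1)/(3 + 54*1) - 7)² = ((4 + 54)/(3 + 54) - 7)² = (58/57 - 7)² = (-341/57)² = 116281/3249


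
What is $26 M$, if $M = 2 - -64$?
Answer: $1716$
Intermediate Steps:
$M = 66$ ($M = 2 + 64 = 66$)
$26 M = 26 \cdot 66 = 1716$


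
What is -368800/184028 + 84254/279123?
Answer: -1681451294/987816297 ≈ -1.7022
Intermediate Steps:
-368800/184028 + 84254/279123 = -368800*1/184028 + 84254*(1/279123) = -92200/46007 + 84254/279123 = -1681451294/987816297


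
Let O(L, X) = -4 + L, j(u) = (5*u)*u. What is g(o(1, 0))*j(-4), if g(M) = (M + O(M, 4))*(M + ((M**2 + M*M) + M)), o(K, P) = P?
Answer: 0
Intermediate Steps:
j(u) = 5*u**2
g(M) = (-4 + 2*M)*(2*M + 2*M**2) (g(M) = (M + (-4 + M))*(M + ((M**2 + M*M) + M)) = (-4 + 2*M)*(M + ((M**2 + M**2) + M)) = (-4 + 2*M)*(M + (2*M**2 + M)) = (-4 + 2*M)*(M + (M + 2*M**2)) = (-4 + 2*M)*(2*M + 2*M**2))
g(o(1, 0))*j(-4) = (4*0*(-2 + 0**2 - 1*0))*(5*(-4)**2) = (4*0*(-2 + 0 + 0))*(5*16) = (4*0*(-2))*80 = 0*80 = 0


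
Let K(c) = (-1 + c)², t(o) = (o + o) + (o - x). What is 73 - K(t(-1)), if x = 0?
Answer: 57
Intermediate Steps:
t(o) = 3*o (t(o) = (o + o) + (o - 1*0) = 2*o + (o + 0) = 2*o + o = 3*o)
73 - K(t(-1)) = 73 - (-1 + 3*(-1))² = 73 - (-1 - 3)² = 73 - 1*(-4)² = 73 - 1*16 = 73 - 16 = 57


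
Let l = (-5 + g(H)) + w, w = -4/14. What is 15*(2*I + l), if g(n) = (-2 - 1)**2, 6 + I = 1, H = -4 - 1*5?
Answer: -660/7 ≈ -94.286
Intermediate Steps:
H = -9 (H = -4 - 5 = -9)
I = -5 (I = -6 + 1 = -5)
w = -2/7 (w = -4*1/14 = -2/7 ≈ -0.28571)
g(n) = 9 (g(n) = (-3)**2 = 9)
l = 26/7 (l = (-5 + 9) - 2/7 = 4 - 2/7 = 26/7 ≈ 3.7143)
15*(2*I + l) = 15*(2*(-5) + 26/7) = 15*(-10 + 26/7) = 15*(-44/7) = -660/7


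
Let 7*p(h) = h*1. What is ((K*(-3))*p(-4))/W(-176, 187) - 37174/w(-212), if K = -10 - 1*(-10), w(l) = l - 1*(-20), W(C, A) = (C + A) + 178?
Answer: 18587/96 ≈ 193.61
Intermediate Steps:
W(C, A) = 178 + A + C (W(C, A) = (A + C) + 178 = 178 + A + C)
p(h) = h/7 (p(h) = (h*1)/7 = h/7)
w(l) = 20 + l (w(l) = l + 20 = 20 + l)
K = 0 (K = -10 + 10 = 0)
((K*(-3))*p(-4))/W(-176, 187) - 37174/w(-212) = ((0*(-3))*((⅐)*(-4)))/(178 + 187 - 176) - 37174/(20 - 212) = (0*(-4/7))/189 - 37174/(-192) = 0*(1/189) - 37174*(-1/192) = 0 + 18587/96 = 18587/96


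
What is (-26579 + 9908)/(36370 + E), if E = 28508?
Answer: -5557/21626 ≈ -0.25696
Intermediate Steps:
(-26579 + 9908)/(36370 + E) = (-26579 + 9908)/(36370 + 28508) = -16671/64878 = -16671*1/64878 = -5557/21626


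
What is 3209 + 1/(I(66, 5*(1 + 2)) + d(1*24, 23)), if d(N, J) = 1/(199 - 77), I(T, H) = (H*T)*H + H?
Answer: 5819621101/1813531 ≈ 3209.0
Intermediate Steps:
I(T, H) = H + T*H² (I(T, H) = T*H² + H = H + T*H²)
d(N, J) = 1/122
3209 + 1/(I(66, 5*(1 + 2)) + d(1*24, 23)) = 3209 + 1/((5*(1 + 2))*(1 + (5*(1 + 2))*66) + 1/122) = 3209 + 1/((5*3)*(1 + (5*3)*66) + 1/122) = 3209 + 1/(15*(1 + 15*66) + 1/122) = 3209 + 1/(15*(1 + 990) + 1/122) = 3209 + 1/(15*991 + 1/122) = 3209 + 1/(14865 + 1/122) = 3209 + 1/(1813531/122) = 3209 + 122/1813531 = 5819621101/1813531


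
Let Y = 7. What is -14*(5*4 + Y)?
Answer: -378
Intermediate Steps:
-14*(5*4 + Y) = -14*(5*4 + 7) = -14*(20 + 7) = -14*27 = -378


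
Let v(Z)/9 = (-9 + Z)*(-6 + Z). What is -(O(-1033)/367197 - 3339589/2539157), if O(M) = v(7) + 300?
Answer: 408523673253/310790277643 ≈ 1.3145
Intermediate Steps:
v(Z) = 9*(-9 + Z)*(-6 + Z) (v(Z) = 9*((-9 + Z)*(-6 + Z)) = 9*(-9 + Z)*(-6 + Z))
O(M) = 282 (O(M) = (486 - 135*7 + 9*7**2) + 300 = (486 - 945 + 9*49) + 300 = (486 - 945 + 441) + 300 = -18 + 300 = 282)
-(O(-1033)/367197 - 3339589/2539157) = -(282/367197 - 3339589/2539157) = -(282*(1/367197) - 3339589*1/2539157) = -(94/122399 - 3339589/2539157) = -1*(-408523673253/310790277643) = 408523673253/310790277643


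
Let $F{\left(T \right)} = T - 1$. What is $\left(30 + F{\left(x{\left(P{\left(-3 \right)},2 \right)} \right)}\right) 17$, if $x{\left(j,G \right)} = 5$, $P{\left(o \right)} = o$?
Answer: $578$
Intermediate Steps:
$F{\left(T \right)} = -1 + T$
$\left(30 + F{\left(x{\left(P{\left(-3 \right)},2 \right)} \right)}\right) 17 = \left(30 + \left(-1 + 5\right)\right) 17 = \left(30 + 4\right) 17 = 34 \cdot 17 = 578$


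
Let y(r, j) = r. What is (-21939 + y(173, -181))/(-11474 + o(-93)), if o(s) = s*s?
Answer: 21766/2825 ≈ 7.7048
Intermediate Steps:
o(s) = s²
(-21939 + y(173, -181))/(-11474 + o(-93)) = (-21939 + 173)/(-11474 + (-93)²) = -21766/(-11474 + 8649) = -21766/(-2825) = -21766*(-1/2825) = 21766/2825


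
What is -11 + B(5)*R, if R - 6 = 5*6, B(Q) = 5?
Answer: 169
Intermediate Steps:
R = 36 (R = 6 + 5*6 = 6 + 30 = 36)
-11 + B(5)*R = -11 + 5*36 = -11 + 180 = 169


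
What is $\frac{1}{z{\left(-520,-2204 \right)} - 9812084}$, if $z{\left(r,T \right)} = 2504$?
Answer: $- \frac{1}{9809580} \approx -1.0194 \cdot 10^{-7}$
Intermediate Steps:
$\frac{1}{z{\left(-520,-2204 \right)} - 9812084} = \frac{1}{2504 - 9812084} = \frac{1}{-9809580} = - \frac{1}{9809580}$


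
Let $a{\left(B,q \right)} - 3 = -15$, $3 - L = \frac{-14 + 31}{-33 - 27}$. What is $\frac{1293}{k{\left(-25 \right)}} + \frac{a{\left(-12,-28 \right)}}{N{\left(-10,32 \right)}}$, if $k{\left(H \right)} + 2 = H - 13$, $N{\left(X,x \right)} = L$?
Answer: $- \frac{283521}{7880} \approx -35.98$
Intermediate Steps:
$L = \frac{197}{60}$ ($L = 3 - \frac{-14 + 31}{-33 - 27} = 3 - \frac{17}{-60} = 3 - 17 \left(- \frac{1}{60}\right) = 3 - - \frac{17}{60} = 3 + \frac{17}{60} = \frac{197}{60} \approx 3.2833$)
$N{\left(X,x \right)} = \frac{197}{60}$
$a{\left(B,q \right)} = -12$ ($a{\left(B,q \right)} = 3 - 15 = -12$)
$k{\left(H \right)} = -15 + H$ ($k{\left(H \right)} = -2 + \left(H - 13\right) = -2 + \left(-13 + H\right) = -15 + H$)
$\frac{1293}{k{\left(-25 \right)}} + \frac{a{\left(-12,-28 \right)}}{N{\left(-10,32 \right)}} = \frac{1293}{-15 - 25} - \frac{12}{\frac{197}{60}} = \frac{1293}{-40} - \frac{720}{197} = 1293 \left(- \frac{1}{40}\right) - \frac{720}{197} = - \frac{1293}{40} - \frac{720}{197} = - \frac{283521}{7880}$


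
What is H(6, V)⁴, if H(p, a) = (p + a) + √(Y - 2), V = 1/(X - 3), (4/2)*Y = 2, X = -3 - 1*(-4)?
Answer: 11753/16 + 1287*I/2 ≈ 734.56 + 643.5*I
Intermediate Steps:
X = 1 (X = -3 + 4 = 1)
Y = 1 (Y = (½)*2 = 1)
V = -½ (V = 1/(1 - 3) = 1/(-2) = -½ ≈ -0.50000)
H(p, a) = I + a + p (H(p, a) = (p + a) + √(1 - 2) = (a + p) + √(-1) = (a + p) + I = I + a + p)
H(6, V)⁴ = (I - ½ + 6)⁴ = (11/2 + I)⁴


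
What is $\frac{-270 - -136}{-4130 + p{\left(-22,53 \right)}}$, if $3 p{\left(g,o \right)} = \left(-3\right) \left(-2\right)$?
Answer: $\frac{67}{2064} \approx 0.032461$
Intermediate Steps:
$p{\left(g,o \right)} = 2$ ($p{\left(g,o \right)} = \frac{\left(-3\right) \left(-2\right)}{3} = \frac{1}{3} \cdot 6 = 2$)
$\frac{-270 - -136}{-4130 + p{\left(-22,53 \right)}} = \frac{-270 - -136}{-4130 + 2} = \frac{-270 + 136}{-4128} = \left(-134\right) \left(- \frac{1}{4128}\right) = \frac{67}{2064}$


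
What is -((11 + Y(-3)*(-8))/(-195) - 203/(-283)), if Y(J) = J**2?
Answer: -56848/55185 ≈ -1.0301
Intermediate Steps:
-((11 + Y(-3)*(-8))/(-195) - 203/(-283)) = -((11 + (-3)**2*(-8))/(-195) - 203/(-283)) = -((11 + 9*(-8))*(-1/195) - 203*(-1/283)) = -((11 - 72)*(-1/195) + 203/283) = -(-61*(-1/195) + 203/283) = -(61/195 + 203/283) = -1*56848/55185 = -56848/55185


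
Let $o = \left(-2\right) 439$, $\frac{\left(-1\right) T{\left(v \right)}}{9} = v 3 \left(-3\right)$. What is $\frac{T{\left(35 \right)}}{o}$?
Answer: $- \frac{2835}{878} \approx -3.2289$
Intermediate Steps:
$T{\left(v \right)} = 81 v$ ($T{\left(v \right)} = - 9 v 3 \left(-3\right) = - 9 \cdot 3 v \left(-3\right) = - 9 \left(- 9 v\right) = 81 v$)
$o = -878$
$\frac{T{\left(35 \right)}}{o} = \frac{81 \cdot 35}{-878} = 2835 \left(- \frac{1}{878}\right) = - \frac{2835}{878}$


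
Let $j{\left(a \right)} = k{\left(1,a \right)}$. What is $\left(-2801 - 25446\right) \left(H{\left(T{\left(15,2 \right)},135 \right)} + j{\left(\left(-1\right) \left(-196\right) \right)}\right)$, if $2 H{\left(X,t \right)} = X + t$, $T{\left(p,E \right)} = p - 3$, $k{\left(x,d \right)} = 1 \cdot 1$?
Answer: $- \frac{4208803}{2} \approx -2.1044 \cdot 10^{6}$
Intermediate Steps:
$k{\left(x,d \right)} = 1$
$j{\left(a \right)} = 1$
$T{\left(p,E \right)} = -3 + p$
$H{\left(X,t \right)} = \frac{X}{2} + \frac{t}{2}$ ($H{\left(X,t \right)} = \frac{X + t}{2} = \frac{X}{2} + \frac{t}{2}$)
$\left(-2801 - 25446\right) \left(H{\left(T{\left(15,2 \right)},135 \right)} + j{\left(\left(-1\right) \left(-196\right) \right)}\right) = \left(-2801 - 25446\right) \left(\left(\frac{-3 + 15}{2} + \frac{1}{2} \cdot 135\right) + 1\right) = - 28247 \left(\left(\frac{1}{2} \cdot 12 + \frac{135}{2}\right) + 1\right) = - 28247 \left(\left(6 + \frac{135}{2}\right) + 1\right) = - 28247 \left(\frac{147}{2} + 1\right) = \left(-28247\right) \frac{149}{2} = - \frac{4208803}{2}$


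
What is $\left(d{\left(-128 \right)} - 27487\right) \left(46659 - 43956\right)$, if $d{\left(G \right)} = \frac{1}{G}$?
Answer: $- \frac{9510064911}{128} \approx -7.4297 \cdot 10^{7}$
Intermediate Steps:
$\left(d{\left(-128 \right)} - 27487\right) \left(46659 - 43956\right) = \left(\frac{1}{-128} - 27487\right) \left(46659 - 43956\right) = \left(- \frac{1}{128} - 27487\right) 2703 = \left(- \frac{3518337}{128}\right) 2703 = - \frac{9510064911}{128}$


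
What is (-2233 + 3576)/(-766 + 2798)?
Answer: 1343/2032 ≈ 0.66092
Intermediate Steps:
(-2233 + 3576)/(-766 + 2798) = 1343/2032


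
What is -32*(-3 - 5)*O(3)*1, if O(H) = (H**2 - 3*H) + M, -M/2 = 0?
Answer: 0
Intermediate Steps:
M = 0 (M = -2*0 = 0)
O(H) = H**2 - 3*H (O(H) = (H**2 - 3*H) + 0 = H**2 - 3*H)
-32*(-3 - 5)*O(3)*1 = -32*(-3 - 5)*3*(-3 + 3)*1 = -(-256)*3*0*1 = -(-256)*0*1 = -32*0*1 = 0*1 = 0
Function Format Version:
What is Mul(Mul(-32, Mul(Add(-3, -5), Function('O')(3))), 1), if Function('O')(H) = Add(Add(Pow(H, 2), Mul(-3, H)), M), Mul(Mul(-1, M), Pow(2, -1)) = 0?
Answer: 0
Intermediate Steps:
M = 0 (M = Mul(-2, 0) = 0)
Function('O')(H) = Add(Pow(H, 2), Mul(-3, H)) (Function('O')(H) = Add(Add(Pow(H, 2), Mul(-3, H)), 0) = Add(Pow(H, 2), Mul(-3, H)))
Mul(Mul(-32, Mul(Add(-3, -5), Function('O')(3))), 1) = Mul(Mul(-32, Mul(Add(-3, -5), Mul(3, Add(-3, 3)))), 1) = Mul(Mul(-32, Mul(-8, Mul(3, 0))), 1) = Mul(Mul(-32, Mul(-8, 0)), 1) = Mul(Mul(-32, 0), 1) = Mul(0, 1) = 0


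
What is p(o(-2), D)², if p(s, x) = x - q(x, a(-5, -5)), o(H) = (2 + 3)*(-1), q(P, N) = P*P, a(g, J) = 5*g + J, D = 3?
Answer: 36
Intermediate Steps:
a(g, J) = J + 5*g
q(P, N) = P²
o(H) = -5 (o(H) = 5*(-1) = -5)
p(s, x) = x - x²
p(o(-2), D)² = (3*(1 - 1*3))² = (3*(1 - 3))² = (3*(-2))² = (-6)² = 36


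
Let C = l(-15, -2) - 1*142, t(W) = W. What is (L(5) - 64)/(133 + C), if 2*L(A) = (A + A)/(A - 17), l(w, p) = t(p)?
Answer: 773/132 ≈ 5.8561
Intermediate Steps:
l(w, p) = p
L(A) = A/(-17 + A) (L(A) = ((A + A)/(A - 17))/2 = ((2*A)/(-17 + A))/2 = (2*A/(-17 + A))/2 = A/(-17 + A))
C = -144 (C = -2 - 1*142 = -2 - 142 = -144)
(L(5) - 64)/(133 + C) = (5/(-17 + 5) - 64)/(133 - 144) = (5/(-12) - 64)/(-11) = (5*(-1/12) - 64)*(-1/11) = (-5/12 - 64)*(-1/11) = -773/12*(-1/11) = 773/132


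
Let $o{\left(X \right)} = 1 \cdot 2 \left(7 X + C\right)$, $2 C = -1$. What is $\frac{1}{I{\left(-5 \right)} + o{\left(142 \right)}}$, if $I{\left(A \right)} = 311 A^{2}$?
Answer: $\frac{1}{9762} \approx 0.00010244$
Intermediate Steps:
$C = - \frac{1}{2}$ ($C = \frac{1}{2} \left(-1\right) = - \frac{1}{2} \approx -0.5$)
$o{\left(X \right)} = -1 + 14 X$ ($o{\left(X \right)} = 1 \cdot 2 \left(7 X - \frac{1}{2}\right) = 2 \left(- \frac{1}{2} + 7 X\right) = -1 + 14 X$)
$\frac{1}{I{\left(-5 \right)} + o{\left(142 \right)}} = \frac{1}{311 \left(-5\right)^{2} + \left(-1 + 14 \cdot 142\right)} = \frac{1}{311 \cdot 25 + \left(-1 + 1988\right)} = \frac{1}{7775 + 1987} = \frac{1}{9762}$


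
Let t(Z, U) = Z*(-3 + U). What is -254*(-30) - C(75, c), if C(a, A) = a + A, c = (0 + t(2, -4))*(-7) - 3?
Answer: 7450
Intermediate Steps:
c = 95 (c = (0 + 2*(-3 - 4))*(-7) - 3 = (0 + 2*(-7))*(-7) - 3 = (0 - 14)*(-7) - 3 = -14*(-7) - 3 = 98 - 3 = 95)
C(a, A) = A + a
-254*(-30) - C(75, c) = -254*(-30) - (95 + 75) = 7620 - 1*170 = 7620 - 170 = 7450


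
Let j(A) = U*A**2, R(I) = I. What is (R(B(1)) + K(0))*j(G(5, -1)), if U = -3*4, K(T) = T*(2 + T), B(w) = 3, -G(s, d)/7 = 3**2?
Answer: -142884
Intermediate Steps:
G(s, d) = -63 (G(s, d) = -7*3**2 = -7*9 = -63)
U = -12
j(A) = -12*A**2
(R(B(1)) + K(0))*j(G(5, -1)) = (3 + 0*(2 + 0))*(-12*(-63)**2) = (3 + 0*2)*(-12*3969) = (3 + 0)*(-47628) = 3*(-47628) = -142884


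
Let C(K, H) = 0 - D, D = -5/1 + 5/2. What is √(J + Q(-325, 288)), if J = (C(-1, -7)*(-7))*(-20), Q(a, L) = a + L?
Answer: √313 ≈ 17.692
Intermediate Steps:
D = -5/2 (D = -5*1 + 5*(½) = -5 + 5/2 = -5/2 ≈ -2.5000)
Q(a, L) = L + a
C(K, H) = 5/2 (C(K, H) = 0 - 1*(-5/2) = 0 + 5/2 = 5/2)
J = 350 (J = ((5/2)*(-7))*(-20) = -35/2*(-20) = 350)
√(J + Q(-325, 288)) = √(350 + (288 - 325)) = √(350 - 37) = √313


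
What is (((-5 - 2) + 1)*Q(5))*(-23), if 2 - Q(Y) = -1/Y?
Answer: 1518/5 ≈ 303.60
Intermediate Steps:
Q(Y) = 2 + 1/Y (Q(Y) = 2 - (-1)/Y = 2 + 1/Y)
(((-5 - 2) + 1)*Q(5))*(-23) = (((-5 - 2) + 1)*(2 + 1/5))*(-23) = ((-7 + 1)*(2 + ⅕))*(-23) = -6*11/5*(-23) = -66/5*(-23) = 1518/5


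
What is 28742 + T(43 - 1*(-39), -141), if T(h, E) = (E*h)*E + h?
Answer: 1659066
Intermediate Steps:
T(h, E) = h + h*E² (T(h, E) = h*E² + h = h + h*E²)
28742 + T(43 - 1*(-39), -141) = 28742 + (43 - 1*(-39))*(1 + (-141)²) = 28742 + (43 + 39)*(1 + 19881) = 28742 + 82*19882 = 28742 + 1630324 = 1659066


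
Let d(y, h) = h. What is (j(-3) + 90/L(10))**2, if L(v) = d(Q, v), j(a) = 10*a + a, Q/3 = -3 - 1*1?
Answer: 576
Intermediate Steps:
Q = -12 (Q = 3*(-3 - 1*1) = 3*(-3 - 1) = 3*(-4) = -12)
j(a) = 11*a
L(v) = v
(j(-3) + 90/L(10))**2 = (11*(-3) + 90/10)**2 = (-33 + 90*(1/10))**2 = (-33 + 9)**2 = (-24)**2 = 576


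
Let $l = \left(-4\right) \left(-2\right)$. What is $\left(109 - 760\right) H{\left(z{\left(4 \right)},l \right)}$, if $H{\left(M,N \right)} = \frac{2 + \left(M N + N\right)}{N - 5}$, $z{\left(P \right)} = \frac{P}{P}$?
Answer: $-3906$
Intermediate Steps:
$l = 8$
$z{\left(P \right)} = 1$
$H{\left(M,N \right)} = \frac{2 + N + M N}{-5 + N}$ ($H{\left(M,N \right)} = \frac{2 + \left(N + M N\right)}{-5 + N} = \frac{2 + N + M N}{-5 + N}$)
$\left(109 - 760\right) H{\left(z{\left(4 \right)},l \right)} = \left(109 - 760\right) \frac{2 + 8 + 1 \cdot 8}{-5 + 8} = - 651 \frac{2 + 8 + 8}{3} = - 651 \cdot \frac{1}{3} \cdot 18 = \left(-651\right) 6 = -3906$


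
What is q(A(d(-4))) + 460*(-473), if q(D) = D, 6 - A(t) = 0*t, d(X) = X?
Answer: -217574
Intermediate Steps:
A(t) = 6 (A(t) = 6 - 0*t = 6 - 1*0 = 6 + 0 = 6)
q(A(d(-4))) + 460*(-473) = 6 + 460*(-473) = 6 - 217580 = -217574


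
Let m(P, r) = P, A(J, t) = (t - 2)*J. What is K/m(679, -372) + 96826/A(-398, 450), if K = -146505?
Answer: -1870583741/8647744 ≈ -216.31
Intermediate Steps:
A(J, t) = J*(-2 + t) (A(J, t) = (-2 + t)*J = J*(-2 + t))
K/m(679, -372) + 96826/A(-398, 450) = -146505/679 + 96826/((-398*(-2 + 450))) = -146505*1/679 + 96826/((-398*448)) = -146505/679 + 96826/(-178304) = -146505/679 + 96826*(-1/178304) = -146505/679 - 48413/89152 = -1870583741/8647744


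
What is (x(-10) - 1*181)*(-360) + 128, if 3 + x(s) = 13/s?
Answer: 66836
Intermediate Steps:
x(s) = -3 + 13/s
(x(-10) - 1*181)*(-360) + 128 = ((-3 + 13/(-10)) - 1*181)*(-360) + 128 = ((-3 + 13*(-⅒)) - 181)*(-360) + 128 = ((-3 - 13/10) - 181)*(-360) + 128 = (-43/10 - 181)*(-360) + 128 = -1853/10*(-360) + 128 = 66708 + 128 = 66836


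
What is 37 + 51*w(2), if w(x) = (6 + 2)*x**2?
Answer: 1669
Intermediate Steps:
w(x) = 8*x**2
37 + 51*w(2) = 37 + 51*(8*2**2) = 37 + 51*(8*4) = 37 + 51*32 = 37 + 1632 = 1669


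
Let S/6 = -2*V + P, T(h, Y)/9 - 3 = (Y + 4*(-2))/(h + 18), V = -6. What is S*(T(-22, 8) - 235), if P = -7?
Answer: -6240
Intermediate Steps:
T(h, Y) = 27 + 9*(-8 + Y)/(18 + h) (T(h, Y) = 27 + 9*((Y + 4*(-2))/(h + 18)) = 27 + 9*((Y - 8)/(18 + h)) = 27 + 9*((-8 + Y)/(18 + h)) = 27 + 9*(-8 + Y)/(18 + h))
S = 30 (S = 6*(-2*(-6) - 7) = 6*(12 - 7) = 6*5 = 30)
S*(T(-22, 8) - 235) = 30*(9*(46 + 8 + 3*(-22))/(18 - 22) - 235) = 30*(9*(46 + 8 - 66)/(-4) - 235) = 30*(9*(-¼)*(-12) - 235) = 30*(27 - 235) = 30*(-208) = -6240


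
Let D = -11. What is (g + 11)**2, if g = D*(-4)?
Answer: 3025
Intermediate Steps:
g = 44 (g = -11*(-4) = 44)
(g + 11)**2 = (44 + 11)**2 = 55**2 = 3025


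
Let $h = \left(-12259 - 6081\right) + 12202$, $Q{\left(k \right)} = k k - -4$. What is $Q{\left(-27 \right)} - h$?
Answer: $6871$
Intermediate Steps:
$Q{\left(k \right)} = 4 + k^{2}$ ($Q{\left(k \right)} = k^{2} + 4 = 4 + k^{2}$)
$h = -6138$ ($h = -18340 + 12202 = -6138$)
$Q{\left(-27 \right)} - h = \left(4 + \left(-27\right)^{2}\right) - -6138 = \left(4 + 729\right) + 6138 = 733 + 6138 = 6871$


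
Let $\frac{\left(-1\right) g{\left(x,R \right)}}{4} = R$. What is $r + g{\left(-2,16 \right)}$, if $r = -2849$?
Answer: $-2913$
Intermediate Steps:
$g{\left(x,R \right)} = - 4 R$
$r + g{\left(-2,16 \right)} = -2849 - 64 = -2913$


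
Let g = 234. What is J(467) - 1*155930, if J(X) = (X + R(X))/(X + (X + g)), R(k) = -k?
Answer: -155930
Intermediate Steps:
J(X) = 0 (J(X) = (X - X)/(X + (X + 234)) = 0/(X + (234 + X)) = 0/(234 + 2*X) = 0)
J(467) - 1*155930 = 0 - 1*155930 = 0 - 155930 = -155930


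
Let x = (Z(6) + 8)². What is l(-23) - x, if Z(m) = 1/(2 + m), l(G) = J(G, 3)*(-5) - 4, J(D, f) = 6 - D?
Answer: -13761/64 ≈ -215.02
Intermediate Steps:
l(G) = -34 + 5*G (l(G) = (6 - G)*(-5) - 4 = (-30 + 5*G) - 4 = -34 + 5*G)
x = 4225/64 (x = (1/(2 + 6) + 8)² = (1/8 + 8)² = (⅛ + 8)² = (65/8)² = 4225/64 ≈ 66.016)
l(-23) - x = (-34 + 5*(-23)) - 1*4225/64 = (-34 - 115) - 4225/64 = -149 - 4225/64 = -13761/64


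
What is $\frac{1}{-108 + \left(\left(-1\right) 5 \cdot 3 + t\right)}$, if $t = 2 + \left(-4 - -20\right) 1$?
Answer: $- \frac{1}{105} \approx -0.0095238$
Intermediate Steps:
$t = 18$ ($t = 2 + \left(-4 + 20\right) 1 = 2 + 16 \cdot 1 = 2 + 16 = 18$)
$\frac{1}{-108 + \left(\left(-1\right) 5 \cdot 3 + t\right)} = \frac{1}{-108 + \left(\left(-1\right) 5 \cdot 3 + 18\right)} = \frac{1}{-108 + \left(\left(-5\right) 3 + 18\right)} = \frac{1}{-108 + \left(-15 + 18\right)} = \frac{1}{-108 + 3} = \frac{1}{-105} = - \frac{1}{105}$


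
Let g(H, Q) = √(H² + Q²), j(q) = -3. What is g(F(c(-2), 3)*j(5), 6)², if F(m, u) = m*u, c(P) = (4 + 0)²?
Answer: 20772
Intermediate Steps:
c(P) = 16 (c(P) = 4² = 16)
g(F(c(-2), 3)*j(5), 6)² = (√(((16*3)*(-3))² + 6²))² = (√((48*(-3))² + 36))² = (√((-144)² + 36))² = (√(20736 + 36))² = (√20772)² = (6*√577)² = 20772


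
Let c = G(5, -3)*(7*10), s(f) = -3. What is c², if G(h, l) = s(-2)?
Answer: 44100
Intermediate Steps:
G(h, l) = -3
c = -210 (c = -21*10 = -3*70 = -210)
c² = (-210)² = 44100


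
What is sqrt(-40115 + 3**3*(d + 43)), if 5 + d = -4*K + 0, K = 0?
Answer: I*sqrt(39089) ≈ 197.71*I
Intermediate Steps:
d = -5 (d = -5 + (-4*0 + 0) = -5 + (0 + 0) = -5 + 0 = -5)
sqrt(-40115 + 3**3*(d + 43)) = sqrt(-40115 + 3**3*(-5 + 43)) = sqrt(-40115 + 27*38) = sqrt(-40115 + 1026) = sqrt(-39089) = I*sqrt(39089)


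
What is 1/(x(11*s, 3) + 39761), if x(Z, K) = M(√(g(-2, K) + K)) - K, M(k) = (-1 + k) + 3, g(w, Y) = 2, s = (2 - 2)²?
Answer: 7952/316171519 - √5/1580857595 ≈ 2.5149e-5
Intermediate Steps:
s = 0 (s = 0² = 0)
M(k) = 2 + k
x(Z, K) = 2 + √(2 + K) - K (x(Z, K) = (2 + √(2 + K)) - K = 2 + √(2 + K) - K)
1/(x(11*s, 3) + 39761) = 1/((2 + √(2 + 3) - 1*3) + 39761) = 1/((2 + √5 - 3) + 39761) = 1/((-1 + √5) + 39761) = 1/(39760 + √5)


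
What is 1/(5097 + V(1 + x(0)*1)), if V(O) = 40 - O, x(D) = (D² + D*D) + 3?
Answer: 1/5133 ≈ 0.00019482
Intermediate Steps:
x(D) = 3 + 2*D² (x(D) = (D² + D²) + 3 = 2*D² + 3 = 3 + 2*D²)
1/(5097 + V(1 + x(0)*1)) = 1/(5097 + (40 - (1 + (3 + 2*0²)*1))) = 1/(5097 + (40 - (1 + (3 + 2*0)*1))) = 1/(5097 + (40 - (1 + (3 + 0)*1))) = 1/(5097 + (40 - (1 + 3*1))) = 1/(5097 + (40 - (1 + 3))) = 1/(5097 + (40 - 1*4)) = 1/(5097 + (40 - 4)) = 1/(5097 + 36) = 1/5133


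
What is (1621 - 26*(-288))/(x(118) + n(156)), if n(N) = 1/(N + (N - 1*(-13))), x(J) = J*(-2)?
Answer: -2960425/76699 ≈ -38.598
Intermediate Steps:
x(J) = -2*J
n(N) = 1/(13 + 2*N) (n(N) = 1/(N + (N + 13)) = 1/(N + (13 + N)) = 1/(13 + 2*N))
(1621 - 26*(-288))/(x(118) + n(156)) = (1621 - 26*(-288))/(-2*118 + 1/(13 + 2*156)) = (1621 + 7488)/(-236 + 1/(13 + 312)) = 9109/(-236 + 1/325) = 9109/(-76699/325) = 9109*(-325/76699) = -2960425/76699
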